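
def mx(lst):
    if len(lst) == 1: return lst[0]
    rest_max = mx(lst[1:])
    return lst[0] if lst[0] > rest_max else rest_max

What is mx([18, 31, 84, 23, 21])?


mx([18, 31, 84, 23, 21]): compare 18 with mx([31, 84, 23, 21])
mx([31, 84, 23, 21]): compare 31 with mx([84, 23, 21])
mx([84, 23, 21]): compare 84 with mx([23, 21])
mx([23, 21]): compare 23 with mx([21])
mx([21]) = 21  (base case)
Compare 23 with 21 -> 23
Compare 84 with 23 -> 84
Compare 31 with 84 -> 84
Compare 18 with 84 -> 84

84


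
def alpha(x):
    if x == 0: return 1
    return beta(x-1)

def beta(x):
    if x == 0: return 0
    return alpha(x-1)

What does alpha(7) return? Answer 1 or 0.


alpha(7) = beta(6)
beta(6) = alpha(5)
alpha(5) = beta(4)
beta(4) = alpha(3)
alpha(3) = beta(2)
beta(2) = alpha(1)
alpha(1) = beta(0)
beta(0) = 0  (base case)
Result: 0

0


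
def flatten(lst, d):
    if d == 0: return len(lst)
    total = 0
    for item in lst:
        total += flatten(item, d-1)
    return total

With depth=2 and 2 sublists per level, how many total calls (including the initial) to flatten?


At depth 0 (root): 1 call
At depth 1: each of 1 parents calls flatten on 2 children = 2 calls
At depth 2: each of 2 parents calls flatten on 2 children = 4 calls
Total: 1 + 2 + 4 = 7

7


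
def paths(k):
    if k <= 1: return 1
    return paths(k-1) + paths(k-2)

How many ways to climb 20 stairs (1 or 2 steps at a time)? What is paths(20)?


Building up from base cases:
paths(0) = 1
paths(1) = 1
paths(2) = paths(1) + paths(0) = 1 + 1 = 2
paths(3) = paths(2) + paths(1) = 2 + 1 = 3
paths(4) = paths(3) + paths(2) = 3 + 2 = 5
paths(5) = paths(4) + paths(3) = 5 + 3 = 8
paths(6) = paths(5) + paths(4) = 8 + 5 = 13
paths(7) = paths(6) + paths(5) = 13 + 8 = 21
paths(8) = paths(7) + paths(6) = 21 + 13 = 34
paths(9) = paths(8) + paths(7) = 34 + 21 = 55
paths(10) = paths(9) + paths(8) = 55 + 34 = 89
paths(11) = paths(10) + paths(9) = 89 + 55 = 144
paths(12) = paths(11) + paths(10) = 144 + 89 = 233
paths(13) = paths(12) + paths(11) = 233 + 144 = 377
paths(14) = paths(13) + paths(12) = 377 + 233 = 610
paths(15) = paths(14) + paths(13) = 610 + 377 = 987
paths(16) = paths(15) + paths(14) = 987 + 610 = 1597
paths(17) = paths(16) + paths(15) = 1597 + 987 = 2584
paths(18) = paths(17) + paths(16) = 2584 + 1597 = 4181
paths(19) = paths(18) + paths(17) = 4181 + 2584 = 6765
paths(20) = paths(19) + paths(18) = 6765 + 4181 = 10946

10946


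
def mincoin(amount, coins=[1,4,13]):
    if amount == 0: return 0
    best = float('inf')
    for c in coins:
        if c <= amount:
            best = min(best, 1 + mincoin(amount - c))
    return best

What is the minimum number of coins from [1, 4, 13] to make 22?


Building up with DP:
mincoin(0) = 0
mincoin(1) = min(1+mincoin(0)=1+0=1) = 1
mincoin(2) = min(1+mincoin(1)=1+1=2) = 2
mincoin(3) = min(1+mincoin(2)=1+2=3) = 3
mincoin(4) = min(1+mincoin(3)=1+3=4, 1+mincoin(0)=1+0=1) = 1
mincoin(5) = min(1+mincoin(4)=1+1=2, 1+mincoin(1)=1+1=2) = 2
mincoin(6) = min(1+mincoin(5)=1+2=3, 1+mincoin(2)=1+2=3) = 3
mincoin(7) = min(1+mincoin(6)=1+3=4, 1+mincoin(3)=1+3=4) = 4
mincoin(8) = min(1+mincoin(7)=1+4=5, 1+mincoin(4)=1+1=2) = 2
mincoin(9) = min(1+mincoin(8)=1+2=3, 1+mincoin(5)=1+2=3) = 3
mincoin(10) = min(1+mincoin(9)=1+3=4, 1+mincoin(6)=1+3=4) = 4
mincoin(11) = min(1+mincoin(10)=1+4=5, 1+mincoin(7)=1+4=5) = 5
mincoin(12) = min(1+mincoin(11)=1+5=6, 1+mincoin(8)=1+2=3) = 3
mincoin(13) = min(1+mincoin(12)=1+3=4, 1+mincoin(9)=1+3=4, 1+mincoin(0)=1+0=1) = 1
mincoin(14) = min(1+mincoin(13)=1+1=2, 1+mincoin(10)=1+4=5, 1+mincoin(1)=1+1=2) = 2
mincoin(15) = min(1+mincoin(14)=1+2=3, 1+mincoin(11)=1+5=6, 1+mincoin(2)=1+2=3) = 3
mincoin(16) = min(1+mincoin(15)=1+3=4, 1+mincoin(12)=1+3=4, 1+mincoin(3)=1+3=4) = 4
mincoin(17) = min(1+mincoin(16)=1+4=5, 1+mincoin(13)=1+1=2, 1+mincoin(4)=1+1=2) = 2
mincoin(18) = min(1+mincoin(17)=1+2=3, 1+mincoin(14)=1+2=3, 1+mincoin(5)=1+2=3) = 3
mincoin(19) = min(1+mincoin(18)=1+3=4, 1+mincoin(15)=1+3=4, 1+mincoin(6)=1+3=4) = 4
mincoin(20) = min(1+mincoin(19)=1+4=5, 1+mincoin(16)=1+4=5, 1+mincoin(7)=1+4=5) = 5
mincoin(21) = min(1+mincoin(20)=1+5=6, 1+mincoin(17)=1+2=3, 1+mincoin(8)=1+2=3) = 3
mincoin(22) = min(1+mincoin(21)=1+3=4, 1+mincoin(18)=1+3=4, 1+mincoin(9)=1+3=4) = 4

4


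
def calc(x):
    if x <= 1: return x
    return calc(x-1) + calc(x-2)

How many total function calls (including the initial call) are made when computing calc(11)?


Let C(n) = total calls for calc(n)
C(0) = 1, C(1) = 1
C(2) = 1 + C(1) + C(0) = 1 + 1 + 1 = 3
C(3) = 1 + C(2) + C(1) = 1 + 3 + 1 = 5
C(4) = 1 + C(3) + C(2) = 1 + 5 + 3 = 9
C(5) = 1 + C(4) + C(3) = 1 + 9 + 5 = 15
C(6) = 1 + C(5) + C(4) = 1 + 15 + 9 = 25
C(7) = 1 + C(6) + C(5) = 1 + 25 + 15 = 41
C(8) = 1 + C(7) + C(6) = 1 + 41 + 25 = 67
C(9) = 1 + C(8) + C(7) = 1 + 67 + 41 = 109
C(10) = 1 + C(9) + C(8) = 1 + 109 + 67 = 177
C(11) = 1 + C(10) + C(9) = 1 + 177 + 109 = 287

287


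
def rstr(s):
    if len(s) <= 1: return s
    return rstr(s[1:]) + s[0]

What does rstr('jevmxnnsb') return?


rstr('jevmxnnsb') = rstr('evmxnnsb') + 'j'
rstr('evmxnnsb') = rstr('vmxnnsb') + 'e'
rstr('vmxnnsb') = rstr('mxnnsb') + 'v'
rstr('mxnnsb') = rstr('xnnsb') + 'm'
rstr('xnnsb') = rstr('nnsb') + 'x'
rstr('nnsb') = rstr('nsb') + 'n'
rstr('nsb') = rstr('sb') + 'n'
rstr('sb') = rstr('b') + 's'
rstr('b') = 'b'  (base case)
Concatenating: 'b' + 's' + 'n' + 'n' + 'x' + 'm' + 'v' + 'e' + 'j' = 'bsnnxmvej'

bsnnxmvej


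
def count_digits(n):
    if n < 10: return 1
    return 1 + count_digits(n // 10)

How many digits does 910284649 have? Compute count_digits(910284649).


count_digits(910284649) = 1 + count_digits(91028464)
count_digits(91028464) = 1 + count_digits(9102846)
count_digits(9102846) = 1 + count_digits(910284)
count_digits(910284) = 1 + count_digits(91028)
count_digits(91028) = 1 + count_digits(9102)
count_digits(9102) = 1 + count_digits(910)
count_digits(910) = 1 + count_digits(91)
count_digits(91) = 1 + count_digits(9)
count_digits(9) = 1  (base case: 9 < 10)
Unwinding: 1 + 1 + 1 + 1 + 1 + 1 + 1 + 1 + 1 = 9

9


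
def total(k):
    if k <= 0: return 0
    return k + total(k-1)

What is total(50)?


total(50)
= 50 + 49 + 48 + 47 + 46 + 45 + 44 + 43 + 42 + 41 + 40 + 39 + 38 + 37 + 36 + 35 + 34 + 33 + 32 + 31 + 30 + 29 + 28 + 27 + 26 + 25 + 24 + 23 + 22 + 21 + 20 + 19 + 18 + 17 + 16 + 15 + 14 + 13 + 12 + 11 + 10 + 9 + 8 + 7 + 6 + 5 + 4 + 3 + 2 + 1 + total(0)
= 50 + 49 + 48 + 47 + 46 + 45 + 44 + 43 + 42 + 41 + 40 + 39 + 38 + 37 + 36 + 35 + 34 + 33 + 32 + 31 + 30 + 29 + 28 + 27 + 26 + 25 + 24 + 23 + 22 + 21 + 20 + 19 + 18 + 17 + 16 + 15 + 14 + 13 + 12 + 11 + 10 + 9 + 8 + 7 + 6 + 5 + 4 + 3 + 2 + 1 + 0
= 1275

1275


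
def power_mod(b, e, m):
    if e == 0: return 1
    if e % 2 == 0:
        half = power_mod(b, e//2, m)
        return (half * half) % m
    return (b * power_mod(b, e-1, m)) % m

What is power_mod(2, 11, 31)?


power_mod(2, 11, 31): e is odd, compute power_mod(2, 10, 31)
  power_mod(2, 10, 31): e is even, compute power_mod(2, 5, 31)
    power_mod(2, 5, 31): e is odd, compute power_mod(2, 4, 31)
      power_mod(2, 4, 31): e is even, compute power_mod(2, 2, 31)
        power_mod(2, 2, 31): e is even, compute power_mod(2, 1, 31)
          power_mod(2, 1, 31): e is odd, compute power_mod(2, 0, 31)
          power_mod(2, 0, 31) = 1
          (2 * 1) % 31 = 2
        half=2, (2*2) % 31 = 4
      half=4, (4*4) % 31 = 16
    (2 * 16) % 31 = 1
  half=1, (1*1) % 31 = 1
(2 * 1) % 31 = 2

2


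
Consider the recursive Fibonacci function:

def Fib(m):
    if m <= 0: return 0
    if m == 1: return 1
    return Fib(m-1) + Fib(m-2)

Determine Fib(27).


Computing Fib(27) bottom-up:
Fib(0) = 0
Fib(1) = 1
Fib(2) = Fib(1) + Fib(0) = 1 + 0 = 1
Fib(3) = Fib(2) + Fib(1) = 1 + 1 = 2
Fib(4) = Fib(3) + Fib(2) = 2 + 1 = 3
Fib(5) = Fib(4) + Fib(3) = 3 + 2 = 5
Fib(6) = Fib(5) + Fib(4) = 5 + 3 = 8
Fib(7) = Fib(6) + Fib(5) = 8 + 5 = 13
Fib(8) = Fib(7) + Fib(6) = 13 + 8 = 21
Fib(9) = Fib(8) + Fib(7) = 21 + 13 = 34
Fib(10) = Fib(9) + Fib(8) = 34 + 21 = 55
Fib(11) = Fib(10) + Fib(9) = 55 + 34 = 89
Fib(12) = Fib(11) + Fib(10) = 89 + 55 = 144
Fib(13) = Fib(12) + Fib(11) = 144 + 89 = 233
Fib(14) = Fib(13) + Fib(12) = 233 + 144 = 377
Fib(15) = Fib(14) + Fib(13) = 377 + 233 = 610
Fib(16) = Fib(15) + Fib(14) = 610 + 377 = 987
Fib(17) = Fib(16) + Fib(15) = 987 + 610 = 1597
Fib(18) = Fib(17) + Fib(16) = 1597 + 987 = 2584
Fib(19) = Fib(18) + Fib(17) = 2584 + 1597 = 4181
Fib(20) = Fib(19) + Fib(18) = 4181 + 2584 = 6765
Fib(21) = Fib(20) + Fib(19) = 6765 + 4181 = 10946
Fib(22) = Fib(21) + Fib(20) = 10946 + 6765 = 17711
Fib(23) = Fib(22) + Fib(21) = 17711 + 10946 = 28657
Fib(24) = Fib(23) + Fib(22) = 28657 + 17711 = 46368
Fib(25) = Fib(24) + Fib(23) = 46368 + 28657 = 75025
Fib(26) = Fib(25) + Fib(24) = 75025 + 46368 = 121393
Fib(27) = Fib(26) + Fib(25) = 121393 + 75025 = 196418

196418


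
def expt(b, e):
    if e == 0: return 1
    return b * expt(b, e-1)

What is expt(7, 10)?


expt(7, 10)
= 7 * expt(7, 9)
= 7 * 7 * expt(7, 8)
= 7 * 7 * 7 * expt(7, 7)
= 7 * 7 * 7 * 7 * expt(7, 6)
= 7 * 7 * 7 * 7 * 7 * expt(7, 5)
= 7 * 7 * 7 * 7 * 7 * 7 * expt(7, 4)
= 7 * 7 * 7 * 7 * 7 * 7 * 7 * expt(7, 3)
= 7 * 7 * 7 * 7 * 7 * 7 * 7 * 7 * expt(7, 2)
= 7 * 7 * 7 * 7 * 7 * 7 * 7 * 7 * 7 * expt(7, 1)
= 7 * 7 * 7 * 7 * 7 * 7 * 7 * 7 * 7 * 7 * expt(7, 0)
= 7 * 7 * 7 * 7 * 7 * 7 * 7 * 7 * 7 * 7 * 1
= 282475249

282475249


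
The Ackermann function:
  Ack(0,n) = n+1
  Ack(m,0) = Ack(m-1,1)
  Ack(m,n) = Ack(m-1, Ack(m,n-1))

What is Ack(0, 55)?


Ack(0, 55) = 56
Result: Ack(0, 55) = 56

56


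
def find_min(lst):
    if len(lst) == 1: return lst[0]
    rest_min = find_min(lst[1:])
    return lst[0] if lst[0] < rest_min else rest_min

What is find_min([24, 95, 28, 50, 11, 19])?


find_min([24, 95, 28, 50, 11, 19]): compare 24 with find_min([95, 28, 50, 11, 19])
find_min([95, 28, 50, 11, 19]): compare 95 with find_min([28, 50, 11, 19])
find_min([28, 50, 11, 19]): compare 28 with find_min([50, 11, 19])
find_min([50, 11, 19]): compare 50 with find_min([11, 19])
find_min([11, 19]): compare 11 with find_min([19])
find_min([19]) = 19  (base case)
Compare 11 with 19 -> 11
Compare 50 with 11 -> 11
Compare 28 with 11 -> 11
Compare 95 with 11 -> 11
Compare 24 with 11 -> 11

11


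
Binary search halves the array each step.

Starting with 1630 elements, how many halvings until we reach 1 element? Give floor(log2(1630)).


1630 / 2 = 815
815 / 2 = 407
407 / 2 = 203
203 / 2 = 101
101 / 2 = 50
50 / 2 = 25
25 / 2 = 12
12 / 2 = 6
6 / 2 = 3
3 / 2 = 1
Reached 1 after 10 halvings

10


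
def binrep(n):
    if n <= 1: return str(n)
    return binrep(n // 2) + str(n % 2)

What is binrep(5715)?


binrep(5715) = binrep(2857) + '1'
binrep(2857) = binrep(1428) + '1'
binrep(1428) = binrep(714) + '0'
binrep(714) = binrep(357) + '0'
binrep(357) = binrep(178) + '1'
binrep(178) = binrep(89) + '0'
binrep(89) = binrep(44) + '1'
binrep(44) = binrep(22) + '0'
binrep(22) = binrep(11) + '0'
binrep(11) = binrep(5) + '1'
binrep(5) = binrep(2) + '1'
binrep(2) = binrep(1) + '0'
binrep(1) = '1'  (base case)
Concatenating: '1' + '0' + '1' + '1' + '0' + '0' + '1' + '0' + '1' + '0' + '0' + '1' + '1' = '1011001010011'

1011001010011


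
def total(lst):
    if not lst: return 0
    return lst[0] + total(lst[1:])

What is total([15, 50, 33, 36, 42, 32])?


total([15, 50, 33, 36, 42, 32]) = 15 + total([50, 33, 36, 42, 32])
total([50, 33, 36, 42, 32]) = 50 + total([33, 36, 42, 32])
total([33, 36, 42, 32]) = 33 + total([36, 42, 32])
total([36, 42, 32]) = 36 + total([42, 32])
total([42, 32]) = 42 + total([32])
total([32]) = 32 + total([])
total([]) = 0  (base case)
Total: 15 + 50 + 33 + 36 + 42 + 32 + 0 = 208

208


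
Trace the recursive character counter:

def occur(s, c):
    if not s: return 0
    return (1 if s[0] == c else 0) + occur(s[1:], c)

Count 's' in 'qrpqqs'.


s[0]='q' != 's' -> 0
s[0]='r' != 's' -> 0
s[0]='p' != 's' -> 0
s[0]='q' != 's' -> 0
s[0]='q' != 's' -> 0
s[0]='s' == 's' -> 1
Sum: 0 + 0 + 0 + 0 + 0 + 1 = 1

1


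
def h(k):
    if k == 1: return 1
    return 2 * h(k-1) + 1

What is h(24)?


h(24) = 2 * h(23) + 1
h(23) = 2 * h(22) + 1
h(22) = 2 * h(21) + 1
h(21) = 2 * h(20) + 1
h(20) = 2 * h(19) + 1
h(19) = 2 * h(18) + 1
h(18) = 2 * h(17) + 1
h(17) = 2 * h(16) + 1
h(16) = 2 * h(15) + 1
h(15) = 2 * h(14) + 1
h(14) = 2 * h(13) + 1
h(13) = 2 * h(12) + 1
h(12) = 2 * h(11) + 1
h(11) = 2 * h(10) + 1
h(10) = 2 * h(9) + 1
h(9) = 2 * h(8) + 1
h(8) = 2 * h(7) + 1
h(7) = 2 * h(6) + 1
h(6) = 2 * h(5) + 1
h(5) = 2 * h(4) + 1
h(4) = 2 * h(3) + 1
h(3) = 2 * h(2) + 1
h(2) = 2 * h(1) + 1
h(1) = 1  (base case)
h(2) = 2 * 1 + 1 = 3
h(3) = 2 * 3 + 1 = 7
h(4) = 2 * 7 + 1 = 15
h(5) = 2 * 15 + 1 = 31
h(6) = 2 * 31 + 1 = 63
h(7) = 2 * 63 + 1 = 127
h(8) = 2 * 127 + 1 = 255
h(9) = 2 * 255 + 1 = 511
h(10) = 2 * 511 + 1 = 1023
h(11) = 2 * 1023 + 1 = 2047
h(12) = 2 * 2047 + 1 = 4095
h(13) = 2 * 4095 + 1 = 8191
h(14) = 2 * 8191 + 1 = 16383
h(15) = 2 * 16383 + 1 = 32767
h(16) = 2 * 32767 + 1 = 65535
h(17) = 2 * 65535 + 1 = 131071
h(18) = 2 * 131071 + 1 = 262143
h(19) = 2 * 262143 + 1 = 524287
h(20) = 2 * 524287 + 1 = 1048575
h(21) = 2 * 1048575 + 1 = 2097151
h(22) = 2 * 2097151 + 1 = 4194303
h(23) = 2 * 4194303 + 1 = 8388607
h(24) = 2 * 8388607 + 1 = 16777215

16777215


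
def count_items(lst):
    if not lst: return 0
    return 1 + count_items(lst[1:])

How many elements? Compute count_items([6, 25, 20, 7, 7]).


count_items([6, 25, 20, 7, 7]) = 1 + count_items([25, 20, 7, 7])
count_items([25, 20, 7, 7]) = 1 + count_items([20, 7, 7])
count_items([20, 7, 7]) = 1 + count_items([7, 7])
count_items([7, 7]) = 1 + count_items([7])
count_items([7]) = 1 + count_items([])
count_items([]) = 0  (base case)
Unwinding: 1 + 1 + 1 + 1 + 1 + 0 = 5

5


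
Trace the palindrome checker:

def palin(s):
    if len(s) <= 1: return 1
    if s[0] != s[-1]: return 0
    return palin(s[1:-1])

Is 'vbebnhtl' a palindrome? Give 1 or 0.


palin('vbebnhtl'): s[0]='v' != s[-1]='l' -> return 0
Result: 0 (not a palindrome)

0


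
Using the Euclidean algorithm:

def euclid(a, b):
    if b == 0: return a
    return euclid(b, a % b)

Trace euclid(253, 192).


euclid(253, 192) = euclid(192, 61)
euclid(192, 61) = euclid(61, 9)
euclid(61, 9) = euclid(9, 7)
euclid(9, 7) = euclid(7, 2)
euclid(7, 2) = euclid(2, 1)
euclid(2, 1) = euclid(1, 0)
euclid(1, 0) = 1  (base case)

1


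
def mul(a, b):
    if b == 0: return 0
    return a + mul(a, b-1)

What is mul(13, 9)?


mul(13, 9) = 13 + mul(13, 8)
mul(13, 8) = 13 + mul(13, 7)
mul(13, 7) = 13 + mul(13, 6)
mul(13, 6) = 13 + mul(13, 5)
mul(13, 5) = 13 + mul(13, 4)
mul(13, 4) = 13 + mul(13, 3)
mul(13, 3) = 13 + mul(13, 2)
mul(13, 2) = 13 + mul(13, 1)
mul(13, 1) = 13 + mul(13, 0)
mul(13, 0) = 0  (base case)
Total: 13 + 13 + 13 + 13 + 13 + 13 + 13 + 13 + 13 + 0 = 117

117


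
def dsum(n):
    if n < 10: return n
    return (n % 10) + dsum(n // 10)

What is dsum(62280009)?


dsum(62280009) = 9 + dsum(6228000)
dsum(6228000) = 0 + dsum(622800)
dsum(622800) = 0 + dsum(62280)
dsum(62280) = 0 + dsum(6228)
dsum(6228) = 8 + dsum(622)
dsum(622) = 2 + dsum(62)
dsum(62) = 2 + dsum(6)
dsum(6) = 6  (base case)
Total: 9 + 0 + 0 + 0 + 8 + 2 + 2 + 6 = 27

27


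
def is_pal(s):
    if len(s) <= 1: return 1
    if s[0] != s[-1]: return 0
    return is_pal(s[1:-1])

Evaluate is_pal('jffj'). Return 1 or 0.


is_pal('jffj'): s[0]='j' == s[-1]='j' -> check is_pal('ff')
is_pal('ff'): s[0]='f' == s[-1]='f' -> check is_pal('')
is_pal(''): len <= 1 -> return 1  (base case)
Result: 1 (palindrome)

1


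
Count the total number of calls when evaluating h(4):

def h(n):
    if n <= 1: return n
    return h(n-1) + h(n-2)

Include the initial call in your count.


Let C(n) = total calls for h(n)
C(0) = 1, C(1) = 1
C(2) = 1 + C(1) + C(0) = 1 + 1 + 1 = 3
C(3) = 1 + C(2) + C(1) = 1 + 3 + 1 = 5
C(4) = 1 + C(3) + C(2) = 1 + 5 + 3 = 9

9


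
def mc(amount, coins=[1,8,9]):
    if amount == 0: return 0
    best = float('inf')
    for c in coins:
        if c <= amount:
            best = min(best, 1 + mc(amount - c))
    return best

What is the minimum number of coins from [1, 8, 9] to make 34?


Building up with DP:
mc(0) = 0
mc(1) = min(1+mc(0)=1+0=1) = 1
mc(2) = min(1+mc(1)=1+1=2) = 2
mc(3) = min(1+mc(2)=1+2=3) = 3
mc(4) = min(1+mc(3)=1+3=4) = 4
mc(5) = min(1+mc(4)=1+4=5) = 5
mc(6) = min(1+mc(5)=1+5=6) = 6
mc(7) = min(1+mc(6)=1+6=7) = 7
mc(8) = min(1+mc(7)=1+7=8, 1+mc(0)=1+0=1) = 1
mc(9) = min(1+mc(8)=1+1=2, 1+mc(1)=1+1=2, 1+mc(0)=1+0=1) = 1
mc(10) = min(1+mc(9)=1+1=2, 1+mc(2)=1+2=3, 1+mc(1)=1+1=2) = 2
mc(11) = min(1+mc(10)=1+2=3, 1+mc(3)=1+3=4, 1+mc(2)=1+2=3) = 3
mc(12) = min(1+mc(11)=1+3=4, 1+mc(4)=1+4=5, 1+mc(3)=1+3=4) = 4
mc(13) = min(1+mc(12)=1+4=5, 1+mc(5)=1+5=6, 1+mc(4)=1+4=5) = 5
mc(14) = min(1+mc(13)=1+5=6, 1+mc(6)=1+6=7, 1+mc(5)=1+5=6) = 6
mc(15) = min(1+mc(14)=1+6=7, 1+mc(7)=1+7=8, 1+mc(6)=1+6=7) = 7
mc(16) = min(1+mc(15)=1+7=8, 1+mc(8)=1+1=2, 1+mc(7)=1+7=8) = 2
mc(17) = min(1+mc(16)=1+2=3, 1+mc(9)=1+1=2, 1+mc(8)=1+1=2) = 2
mc(18) = min(1+mc(17)=1+2=3, 1+mc(10)=1+2=3, 1+mc(9)=1+1=2) = 2
mc(19) = min(1+mc(18)=1+2=3, 1+mc(11)=1+3=4, 1+mc(10)=1+2=3) = 3
mc(20) = min(1+mc(19)=1+3=4, 1+mc(12)=1+4=5, 1+mc(11)=1+3=4) = 4
mc(21) = min(1+mc(20)=1+4=5, 1+mc(13)=1+5=6, 1+mc(12)=1+4=5) = 5
mc(22) = min(1+mc(21)=1+5=6, 1+mc(14)=1+6=7, 1+mc(13)=1+5=6) = 6
mc(23) = min(1+mc(22)=1+6=7, 1+mc(15)=1+7=8, 1+mc(14)=1+6=7) = 7
mc(24) = min(1+mc(23)=1+7=8, 1+mc(16)=1+2=3, 1+mc(15)=1+7=8) = 3
mc(25) = min(1+mc(24)=1+3=4, 1+mc(17)=1+2=3, 1+mc(16)=1+2=3) = 3
mc(26) = min(1+mc(25)=1+3=4, 1+mc(18)=1+2=3, 1+mc(17)=1+2=3) = 3
mc(27) = min(1+mc(26)=1+3=4, 1+mc(19)=1+3=4, 1+mc(18)=1+2=3) = 3
mc(28) = min(1+mc(27)=1+3=4, 1+mc(20)=1+4=5, 1+mc(19)=1+3=4) = 4
mc(29) = min(1+mc(28)=1+4=5, 1+mc(21)=1+5=6, 1+mc(20)=1+4=5) = 5
mc(30) = min(1+mc(29)=1+5=6, 1+mc(22)=1+6=7, 1+mc(21)=1+5=6) = 6
mc(31) = min(1+mc(30)=1+6=7, 1+mc(23)=1+7=8, 1+mc(22)=1+6=7) = 7
mc(32) = min(1+mc(31)=1+7=8, 1+mc(24)=1+3=4, 1+mc(23)=1+7=8) = 4
mc(33) = min(1+mc(32)=1+4=5, 1+mc(25)=1+3=4, 1+mc(24)=1+3=4) = 4
mc(34) = min(1+mc(33)=1+4=5, 1+mc(26)=1+3=4, 1+mc(25)=1+3=4) = 4

4


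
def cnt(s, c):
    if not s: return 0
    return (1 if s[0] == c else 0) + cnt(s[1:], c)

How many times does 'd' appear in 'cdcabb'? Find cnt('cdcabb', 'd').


s[0]='c' != 'd' -> 0
s[0]='d' == 'd' -> 1
s[0]='c' != 'd' -> 0
s[0]='a' != 'd' -> 0
s[0]='b' != 'd' -> 0
s[0]='b' != 'd' -> 0
Sum: 0 + 1 + 0 + 0 + 0 + 0 = 1

1


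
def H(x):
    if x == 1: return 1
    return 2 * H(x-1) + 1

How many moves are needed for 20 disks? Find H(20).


H(20) = 2 * H(19) + 1
H(19) = 2 * H(18) + 1
H(18) = 2 * H(17) + 1
H(17) = 2 * H(16) + 1
H(16) = 2 * H(15) + 1
H(15) = 2 * H(14) + 1
H(14) = 2 * H(13) + 1
H(13) = 2 * H(12) + 1
H(12) = 2 * H(11) + 1
H(11) = 2 * H(10) + 1
H(10) = 2 * H(9) + 1
H(9) = 2 * H(8) + 1
H(8) = 2 * H(7) + 1
H(7) = 2 * H(6) + 1
H(6) = 2 * H(5) + 1
H(5) = 2 * H(4) + 1
H(4) = 2 * H(3) + 1
H(3) = 2 * H(2) + 1
H(2) = 2 * H(1) + 1
H(1) = 1  (base case)
H(2) = 2 * 1 + 1 = 3
H(3) = 2 * 3 + 1 = 7
H(4) = 2 * 7 + 1 = 15
H(5) = 2 * 15 + 1 = 31
H(6) = 2 * 31 + 1 = 63
H(7) = 2 * 63 + 1 = 127
H(8) = 2 * 127 + 1 = 255
H(9) = 2 * 255 + 1 = 511
H(10) = 2 * 511 + 1 = 1023
H(11) = 2 * 1023 + 1 = 2047
H(12) = 2 * 2047 + 1 = 4095
H(13) = 2 * 4095 + 1 = 8191
H(14) = 2 * 8191 + 1 = 16383
H(15) = 2 * 16383 + 1 = 32767
H(16) = 2 * 32767 + 1 = 65535
H(17) = 2 * 65535 + 1 = 131071
H(18) = 2 * 131071 + 1 = 262143
H(19) = 2 * 262143 + 1 = 524287
H(20) = 2 * 524287 + 1 = 1048575

1048575


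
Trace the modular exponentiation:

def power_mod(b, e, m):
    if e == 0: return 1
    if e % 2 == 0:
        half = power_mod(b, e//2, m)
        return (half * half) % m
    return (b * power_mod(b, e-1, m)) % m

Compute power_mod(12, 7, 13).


power_mod(12, 7, 13): e is odd, compute power_mod(12, 6, 13)
  power_mod(12, 6, 13): e is even, compute power_mod(12, 3, 13)
    power_mod(12, 3, 13): e is odd, compute power_mod(12, 2, 13)
      power_mod(12, 2, 13): e is even, compute power_mod(12, 1, 13)
        power_mod(12, 1, 13): e is odd, compute power_mod(12, 0, 13)
          power_mod(12, 0, 13) = 1
        (12 * 1) % 13 = 12
      half=12, (12*12) % 13 = 1
    (12 * 1) % 13 = 12
  half=12, (12*12) % 13 = 1
(12 * 1) % 13 = 12

12


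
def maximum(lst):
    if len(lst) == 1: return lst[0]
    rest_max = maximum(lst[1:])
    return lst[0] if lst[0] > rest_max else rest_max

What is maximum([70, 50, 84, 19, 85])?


maximum([70, 50, 84, 19, 85]): compare 70 with maximum([50, 84, 19, 85])
maximum([50, 84, 19, 85]): compare 50 with maximum([84, 19, 85])
maximum([84, 19, 85]): compare 84 with maximum([19, 85])
maximum([19, 85]): compare 19 with maximum([85])
maximum([85]) = 85  (base case)
Compare 19 with 85 -> 85
Compare 84 with 85 -> 85
Compare 50 with 85 -> 85
Compare 70 with 85 -> 85

85


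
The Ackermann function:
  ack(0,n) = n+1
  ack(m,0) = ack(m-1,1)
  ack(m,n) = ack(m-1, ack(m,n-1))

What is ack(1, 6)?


ack(1, 6) = ack(0, ack(1, 5))
  ack(1, 5) = ack(0, ack(1, 4))
    ack(1, 4) = ack(0, ack(1, 3))
      ack(1, 3) = ack(0, ack(1, 2))
        ack(1, 2) = ack(0, ack(1, 1))
          ack(1, 1) = ack(0, ack(1, 0))
          ack(1, 0) = ack(0, 1)
          ack(0, 1) = 2
            = ack(0, 2)
          ack(0, 2) = 3
          = ack(0, 3)
          ack(0, 3) = 4
        = ack(0, 4)
        ack(0, 4) = 5
      = ack(0, 5)
      ack(0, 5) = 6
    = ack(0, 6)
    ack(0, 6) = 7
  = ack(0, 7)
  ack(0, 7) = 8
Result: ack(1, 6) = 8

8


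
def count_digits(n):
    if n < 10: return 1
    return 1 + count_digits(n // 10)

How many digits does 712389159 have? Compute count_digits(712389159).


count_digits(712389159) = 1 + count_digits(71238915)
count_digits(71238915) = 1 + count_digits(7123891)
count_digits(7123891) = 1 + count_digits(712389)
count_digits(712389) = 1 + count_digits(71238)
count_digits(71238) = 1 + count_digits(7123)
count_digits(7123) = 1 + count_digits(712)
count_digits(712) = 1 + count_digits(71)
count_digits(71) = 1 + count_digits(7)
count_digits(7) = 1  (base case: 7 < 10)
Unwinding: 1 + 1 + 1 + 1 + 1 + 1 + 1 + 1 + 1 = 9

9


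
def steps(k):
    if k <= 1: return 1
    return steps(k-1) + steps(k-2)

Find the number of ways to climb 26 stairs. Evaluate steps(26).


Building up from base cases:
steps(0) = 1
steps(1) = 1
steps(2) = steps(1) + steps(0) = 1 + 1 = 2
steps(3) = steps(2) + steps(1) = 2 + 1 = 3
steps(4) = steps(3) + steps(2) = 3 + 2 = 5
steps(5) = steps(4) + steps(3) = 5 + 3 = 8
steps(6) = steps(5) + steps(4) = 8 + 5 = 13
steps(7) = steps(6) + steps(5) = 13 + 8 = 21
steps(8) = steps(7) + steps(6) = 21 + 13 = 34
steps(9) = steps(8) + steps(7) = 34 + 21 = 55
steps(10) = steps(9) + steps(8) = 55 + 34 = 89
steps(11) = steps(10) + steps(9) = 89 + 55 = 144
steps(12) = steps(11) + steps(10) = 144 + 89 = 233
steps(13) = steps(12) + steps(11) = 233 + 144 = 377
steps(14) = steps(13) + steps(12) = 377 + 233 = 610
steps(15) = steps(14) + steps(13) = 610 + 377 = 987
steps(16) = steps(15) + steps(14) = 987 + 610 = 1597
steps(17) = steps(16) + steps(15) = 1597 + 987 = 2584
steps(18) = steps(17) + steps(16) = 2584 + 1597 = 4181
steps(19) = steps(18) + steps(17) = 4181 + 2584 = 6765
steps(20) = steps(19) + steps(18) = 6765 + 4181 = 10946
steps(21) = steps(20) + steps(19) = 10946 + 6765 = 17711
steps(22) = steps(21) + steps(20) = 17711 + 10946 = 28657
steps(23) = steps(22) + steps(21) = 28657 + 17711 = 46368
steps(24) = steps(23) + steps(22) = 46368 + 28657 = 75025
steps(25) = steps(24) + steps(23) = 75025 + 46368 = 121393
steps(26) = steps(25) + steps(24) = 121393 + 75025 = 196418

196418


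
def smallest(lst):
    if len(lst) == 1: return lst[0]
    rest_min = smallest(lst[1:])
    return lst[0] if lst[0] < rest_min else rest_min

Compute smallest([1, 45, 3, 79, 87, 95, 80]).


smallest([1, 45, 3, 79, 87, 95, 80]): compare 1 with smallest([45, 3, 79, 87, 95, 80])
smallest([45, 3, 79, 87, 95, 80]): compare 45 with smallest([3, 79, 87, 95, 80])
smallest([3, 79, 87, 95, 80]): compare 3 with smallest([79, 87, 95, 80])
smallest([79, 87, 95, 80]): compare 79 with smallest([87, 95, 80])
smallest([87, 95, 80]): compare 87 with smallest([95, 80])
smallest([95, 80]): compare 95 with smallest([80])
smallest([80]) = 80  (base case)
Compare 95 with 80 -> 80
Compare 87 with 80 -> 80
Compare 79 with 80 -> 79
Compare 3 with 79 -> 3
Compare 45 with 3 -> 3
Compare 1 with 3 -> 1

1


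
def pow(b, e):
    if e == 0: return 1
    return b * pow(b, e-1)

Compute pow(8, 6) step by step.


pow(8, 6)
= 8 * pow(8, 5)
= 8 * 8 * pow(8, 4)
= 8 * 8 * 8 * pow(8, 3)
= 8 * 8 * 8 * 8 * pow(8, 2)
= 8 * 8 * 8 * 8 * 8 * pow(8, 1)
= 8 * 8 * 8 * 8 * 8 * 8 * pow(8, 0)
= 8 * 8 * 8 * 8 * 8 * 8 * 1
= 262144

262144


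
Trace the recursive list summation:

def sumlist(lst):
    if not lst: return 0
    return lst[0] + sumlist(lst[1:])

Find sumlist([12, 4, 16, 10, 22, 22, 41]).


sumlist([12, 4, 16, 10, 22, 22, 41]) = 12 + sumlist([4, 16, 10, 22, 22, 41])
sumlist([4, 16, 10, 22, 22, 41]) = 4 + sumlist([16, 10, 22, 22, 41])
sumlist([16, 10, 22, 22, 41]) = 16 + sumlist([10, 22, 22, 41])
sumlist([10, 22, 22, 41]) = 10 + sumlist([22, 22, 41])
sumlist([22, 22, 41]) = 22 + sumlist([22, 41])
sumlist([22, 41]) = 22 + sumlist([41])
sumlist([41]) = 41 + sumlist([])
sumlist([]) = 0  (base case)
Total: 12 + 4 + 16 + 10 + 22 + 22 + 41 + 0 = 127

127


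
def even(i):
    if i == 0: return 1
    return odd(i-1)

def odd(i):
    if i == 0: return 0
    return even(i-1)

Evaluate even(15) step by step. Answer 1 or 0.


even(15) = odd(14)
odd(14) = even(13)
even(13) = odd(12)
odd(12) = even(11)
even(11) = odd(10)
odd(10) = even(9)
even(9) = odd(8)
odd(8) = even(7)
even(7) = odd(6)
odd(6) = even(5)
even(5) = odd(4)
odd(4) = even(3)
even(3) = odd(2)
odd(2) = even(1)
even(1) = odd(0)
odd(0) = 0  (base case)
Result: 0

0


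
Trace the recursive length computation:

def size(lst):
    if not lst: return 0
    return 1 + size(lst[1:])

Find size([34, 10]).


size([34, 10]) = 1 + size([10])
size([10]) = 1 + size([])
size([]) = 0  (base case)
Unwinding: 1 + 1 + 0 = 2

2


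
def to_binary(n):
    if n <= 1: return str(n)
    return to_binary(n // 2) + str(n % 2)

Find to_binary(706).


to_binary(706) = to_binary(353) + '0'
to_binary(353) = to_binary(176) + '1'
to_binary(176) = to_binary(88) + '0'
to_binary(88) = to_binary(44) + '0'
to_binary(44) = to_binary(22) + '0'
to_binary(22) = to_binary(11) + '0'
to_binary(11) = to_binary(5) + '1'
to_binary(5) = to_binary(2) + '1'
to_binary(2) = to_binary(1) + '0'
to_binary(1) = '1'  (base case)
Concatenating: '1' + '0' + '1' + '1' + '0' + '0' + '0' + '0' + '1' + '0' = '1011000010'

1011000010


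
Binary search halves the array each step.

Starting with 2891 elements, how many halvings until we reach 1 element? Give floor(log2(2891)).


2891 / 2 = 1445
1445 / 2 = 722
722 / 2 = 361
361 / 2 = 180
180 / 2 = 90
90 / 2 = 45
45 / 2 = 22
22 / 2 = 11
11 / 2 = 5
5 / 2 = 2
2 / 2 = 1
Reached 1 after 11 halvings

11


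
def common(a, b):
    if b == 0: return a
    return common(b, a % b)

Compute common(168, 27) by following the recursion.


common(168, 27) = common(27, 6)
common(27, 6) = common(6, 3)
common(6, 3) = common(3, 0)
common(3, 0) = 3  (base case)

3


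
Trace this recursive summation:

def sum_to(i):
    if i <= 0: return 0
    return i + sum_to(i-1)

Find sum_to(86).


sum_to(86)
= 86 + 85 + 84 + 83 + 82 + 81 + 80 + 79 + 78 + 77 + 76 + 75 + 74 + 73 + 72 + 71 + 70 + 69 + 68 + 67 + 66 + 65 + 64 + 63 + 62 + 61 + 60 + 59 + 58 + 57 + 56 + 55 + 54 + 53 + 52 + 51 + 50 + 49 + 48 + 47 + 46 + 45 + 44 + 43 + 42 + 41 + 40 + 39 + 38 + 37 + 36 + 35 + 34 + 33 + 32 + 31 + 30 + 29 + 28 + 27 + 26 + 25 + 24 + 23 + 22 + 21 + 20 + 19 + 18 + 17 + 16 + 15 + 14 + 13 + 12 + 11 + 10 + 9 + 8 + 7 + 6 + 5 + 4 + 3 + 2 + 1 + sum_to(0)
= 86 + 85 + 84 + 83 + 82 + 81 + 80 + 79 + 78 + 77 + 76 + 75 + 74 + 73 + 72 + 71 + 70 + 69 + 68 + 67 + 66 + 65 + 64 + 63 + 62 + 61 + 60 + 59 + 58 + 57 + 56 + 55 + 54 + 53 + 52 + 51 + 50 + 49 + 48 + 47 + 46 + 45 + 44 + 43 + 42 + 41 + 40 + 39 + 38 + 37 + 36 + 35 + 34 + 33 + 32 + 31 + 30 + 29 + 28 + 27 + 26 + 25 + 24 + 23 + 22 + 21 + 20 + 19 + 18 + 17 + 16 + 15 + 14 + 13 + 12 + 11 + 10 + 9 + 8 + 7 + 6 + 5 + 4 + 3 + 2 + 1 + 0
= 3741

3741


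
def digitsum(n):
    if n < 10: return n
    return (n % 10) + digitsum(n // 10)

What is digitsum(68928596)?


digitsum(68928596) = 6 + digitsum(6892859)
digitsum(6892859) = 9 + digitsum(689285)
digitsum(689285) = 5 + digitsum(68928)
digitsum(68928) = 8 + digitsum(6892)
digitsum(6892) = 2 + digitsum(689)
digitsum(689) = 9 + digitsum(68)
digitsum(68) = 8 + digitsum(6)
digitsum(6) = 6  (base case)
Total: 6 + 9 + 5 + 8 + 2 + 9 + 8 + 6 = 53

53


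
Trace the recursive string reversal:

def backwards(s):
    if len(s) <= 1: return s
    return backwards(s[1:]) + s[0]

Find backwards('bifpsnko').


backwards('bifpsnko') = backwards('ifpsnko') + 'b'
backwards('ifpsnko') = backwards('fpsnko') + 'i'
backwards('fpsnko') = backwards('psnko') + 'f'
backwards('psnko') = backwards('snko') + 'p'
backwards('snko') = backwards('nko') + 's'
backwards('nko') = backwards('ko') + 'n'
backwards('ko') = backwards('o') + 'k'
backwards('o') = 'o'  (base case)
Concatenating: 'o' + 'k' + 'n' + 's' + 'p' + 'f' + 'i' + 'b' = 'oknspfib'

oknspfib


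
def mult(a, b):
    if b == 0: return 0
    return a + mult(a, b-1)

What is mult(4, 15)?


mult(4, 15) = 4 + mult(4, 14)
mult(4, 14) = 4 + mult(4, 13)
mult(4, 13) = 4 + mult(4, 12)
mult(4, 12) = 4 + mult(4, 11)
mult(4, 11) = 4 + mult(4, 10)
mult(4, 10) = 4 + mult(4, 9)
mult(4, 9) = 4 + mult(4, 8)
mult(4, 8) = 4 + mult(4, 7)
mult(4, 7) = 4 + mult(4, 6)
mult(4, 6) = 4 + mult(4, 5)
mult(4, 5) = 4 + mult(4, 4)
mult(4, 4) = 4 + mult(4, 3)
mult(4, 3) = 4 + mult(4, 2)
mult(4, 2) = 4 + mult(4, 1)
mult(4, 1) = 4 + mult(4, 0)
mult(4, 0) = 0  (base case)
Total: 4 + 4 + 4 + 4 + 4 + 4 + 4 + 4 + 4 + 4 + 4 + 4 + 4 + 4 + 4 + 0 = 60

60


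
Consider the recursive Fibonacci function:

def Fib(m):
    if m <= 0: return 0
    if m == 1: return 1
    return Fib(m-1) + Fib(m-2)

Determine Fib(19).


Computing Fib(19) bottom-up:
Fib(0) = 0
Fib(1) = 1
Fib(2) = Fib(1) + Fib(0) = 1 + 0 = 1
Fib(3) = Fib(2) + Fib(1) = 1 + 1 = 2
Fib(4) = Fib(3) + Fib(2) = 2 + 1 = 3
Fib(5) = Fib(4) + Fib(3) = 3 + 2 = 5
Fib(6) = Fib(5) + Fib(4) = 5 + 3 = 8
Fib(7) = Fib(6) + Fib(5) = 8 + 5 = 13
Fib(8) = Fib(7) + Fib(6) = 13 + 8 = 21
Fib(9) = Fib(8) + Fib(7) = 21 + 13 = 34
Fib(10) = Fib(9) + Fib(8) = 34 + 21 = 55
Fib(11) = Fib(10) + Fib(9) = 55 + 34 = 89
Fib(12) = Fib(11) + Fib(10) = 89 + 55 = 144
Fib(13) = Fib(12) + Fib(11) = 144 + 89 = 233
Fib(14) = Fib(13) + Fib(12) = 233 + 144 = 377
Fib(15) = Fib(14) + Fib(13) = 377 + 233 = 610
Fib(16) = Fib(15) + Fib(14) = 610 + 377 = 987
Fib(17) = Fib(16) + Fib(15) = 987 + 610 = 1597
Fib(18) = Fib(17) + Fib(16) = 1597 + 987 = 2584
Fib(19) = Fib(18) + Fib(17) = 2584 + 1597 = 4181

4181


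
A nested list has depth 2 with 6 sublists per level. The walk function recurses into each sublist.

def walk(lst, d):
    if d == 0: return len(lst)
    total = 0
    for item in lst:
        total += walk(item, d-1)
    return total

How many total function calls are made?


At depth 0 (root): 1 call
At depth 1: each of 1 parents calls walk on 6 children = 6 calls
At depth 2: each of 6 parents calls walk on 6 children = 36 calls
Total: 1 + 6 + 36 = 43

43


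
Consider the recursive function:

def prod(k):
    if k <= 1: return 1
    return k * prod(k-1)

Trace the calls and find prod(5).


prod(5)
= 5 * prod(4)
= 5 * 4 * prod(3)
= 5 * 4 * 3 * prod(2)
= 5 * 4 * 3 * 2 * prod(1)
= 5 * 4 * 3 * 2 * 1
= 120

120


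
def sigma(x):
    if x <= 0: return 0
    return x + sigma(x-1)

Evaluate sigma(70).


sigma(70)
= 70 + 69 + 68 + 67 + 66 + 65 + 64 + 63 + 62 + 61 + 60 + 59 + 58 + 57 + 56 + 55 + 54 + 53 + 52 + 51 + 50 + 49 + 48 + 47 + 46 + 45 + 44 + 43 + 42 + 41 + 40 + 39 + 38 + 37 + 36 + 35 + 34 + 33 + 32 + 31 + 30 + 29 + 28 + 27 + 26 + 25 + 24 + 23 + 22 + 21 + 20 + 19 + 18 + 17 + 16 + 15 + 14 + 13 + 12 + 11 + 10 + 9 + 8 + 7 + 6 + 5 + 4 + 3 + 2 + 1 + sigma(0)
= 70 + 69 + 68 + 67 + 66 + 65 + 64 + 63 + 62 + 61 + 60 + 59 + 58 + 57 + 56 + 55 + 54 + 53 + 52 + 51 + 50 + 49 + 48 + 47 + 46 + 45 + 44 + 43 + 42 + 41 + 40 + 39 + 38 + 37 + 36 + 35 + 34 + 33 + 32 + 31 + 30 + 29 + 28 + 27 + 26 + 25 + 24 + 23 + 22 + 21 + 20 + 19 + 18 + 17 + 16 + 15 + 14 + 13 + 12 + 11 + 10 + 9 + 8 + 7 + 6 + 5 + 4 + 3 + 2 + 1 + 0
= 2485

2485


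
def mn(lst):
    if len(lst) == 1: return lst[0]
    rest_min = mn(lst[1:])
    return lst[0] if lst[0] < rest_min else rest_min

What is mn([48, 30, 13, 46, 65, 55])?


mn([48, 30, 13, 46, 65, 55]): compare 48 with mn([30, 13, 46, 65, 55])
mn([30, 13, 46, 65, 55]): compare 30 with mn([13, 46, 65, 55])
mn([13, 46, 65, 55]): compare 13 with mn([46, 65, 55])
mn([46, 65, 55]): compare 46 with mn([65, 55])
mn([65, 55]): compare 65 with mn([55])
mn([55]) = 55  (base case)
Compare 65 with 55 -> 55
Compare 46 with 55 -> 46
Compare 13 with 46 -> 13
Compare 30 with 13 -> 13
Compare 48 with 13 -> 13

13


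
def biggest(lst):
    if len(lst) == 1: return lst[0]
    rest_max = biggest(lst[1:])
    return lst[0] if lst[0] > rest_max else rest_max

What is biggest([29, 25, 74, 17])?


biggest([29, 25, 74, 17]): compare 29 with biggest([25, 74, 17])
biggest([25, 74, 17]): compare 25 with biggest([74, 17])
biggest([74, 17]): compare 74 with biggest([17])
biggest([17]) = 17  (base case)
Compare 74 with 17 -> 74
Compare 25 with 74 -> 74
Compare 29 with 74 -> 74

74


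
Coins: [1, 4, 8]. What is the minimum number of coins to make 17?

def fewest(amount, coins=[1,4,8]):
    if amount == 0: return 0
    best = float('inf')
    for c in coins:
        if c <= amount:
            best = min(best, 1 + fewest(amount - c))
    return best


Building up with DP:
fewest(0) = 0
fewest(1) = min(1+fewest(0)=1+0=1) = 1
fewest(2) = min(1+fewest(1)=1+1=2) = 2
fewest(3) = min(1+fewest(2)=1+2=3) = 3
fewest(4) = min(1+fewest(3)=1+3=4, 1+fewest(0)=1+0=1) = 1
fewest(5) = min(1+fewest(4)=1+1=2, 1+fewest(1)=1+1=2) = 2
fewest(6) = min(1+fewest(5)=1+2=3, 1+fewest(2)=1+2=3) = 3
fewest(7) = min(1+fewest(6)=1+3=4, 1+fewest(3)=1+3=4) = 4
fewest(8) = min(1+fewest(7)=1+4=5, 1+fewest(4)=1+1=2, 1+fewest(0)=1+0=1) = 1
fewest(9) = min(1+fewest(8)=1+1=2, 1+fewest(5)=1+2=3, 1+fewest(1)=1+1=2) = 2
fewest(10) = min(1+fewest(9)=1+2=3, 1+fewest(6)=1+3=4, 1+fewest(2)=1+2=3) = 3
fewest(11) = min(1+fewest(10)=1+3=4, 1+fewest(7)=1+4=5, 1+fewest(3)=1+3=4) = 4
fewest(12) = min(1+fewest(11)=1+4=5, 1+fewest(8)=1+1=2, 1+fewest(4)=1+1=2) = 2
fewest(13) = min(1+fewest(12)=1+2=3, 1+fewest(9)=1+2=3, 1+fewest(5)=1+2=3) = 3
fewest(14) = min(1+fewest(13)=1+3=4, 1+fewest(10)=1+3=4, 1+fewest(6)=1+3=4) = 4
fewest(15) = min(1+fewest(14)=1+4=5, 1+fewest(11)=1+4=5, 1+fewest(7)=1+4=5) = 5
fewest(16) = min(1+fewest(15)=1+5=6, 1+fewest(12)=1+2=3, 1+fewest(8)=1+1=2) = 2
fewest(17) = min(1+fewest(16)=1+2=3, 1+fewest(13)=1+3=4, 1+fewest(9)=1+2=3) = 3

3


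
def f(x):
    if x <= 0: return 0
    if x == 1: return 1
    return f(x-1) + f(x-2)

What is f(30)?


Computing f(30) bottom-up:
f(0) = 0
f(1) = 1
f(2) = f(1) + f(0) = 1 + 0 = 1
f(3) = f(2) + f(1) = 1 + 1 = 2
f(4) = f(3) + f(2) = 2 + 1 = 3
f(5) = f(4) + f(3) = 3 + 2 = 5
f(6) = f(5) + f(4) = 5 + 3 = 8
f(7) = f(6) + f(5) = 8 + 5 = 13
f(8) = f(7) + f(6) = 13 + 8 = 21
f(9) = f(8) + f(7) = 21 + 13 = 34
f(10) = f(9) + f(8) = 34 + 21 = 55
f(11) = f(10) + f(9) = 55 + 34 = 89
f(12) = f(11) + f(10) = 89 + 55 = 144
f(13) = f(12) + f(11) = 144 + 89 = 233
f(14) = f(13) + f(12) = 233 + 144 = 377
f(15) = f(14) + f(13) = 377 + 233 = 610
f(16) = f(15) + f(14) = 610 + 377 = 987
f(17) = f(16) + f(15) = 987 + 610 = 1597
f(18) = f(17) + f(16) = 1597 + 987 = 2584
f(19) = f(18) + f(17) = 2584 + 1597 = 4181
f(20) = f(19) + f(18) = 4181 + 2584 = 6765
f(21) = f(20) + f(19) = 6765 + 4181 = 10946
f(22) = f(21) + f(20) = 10946 + 6765 = 17711
f(23) = f(22) + f(21) = 17711 + 10946 = 28657
f(24) = f(23) + f(22) = 28657 + 17711 = 46368
f(25) = f(24) + f(23) = 46368 + 28657 = 75025
f(26) = f(25) + f(24) = 75025 + 46368 = 121393
f(27) = f(26) + f(25) = 121393 + 75025 = 196418
f(28) = f(27) + f(26) = 196418 + 121393 = 317811
f(29) = f(28) + f(27) = 317811 + 196418 = 514229
f(30) = f(29) + f(28) = 514229 + 317811 = 832040

832040


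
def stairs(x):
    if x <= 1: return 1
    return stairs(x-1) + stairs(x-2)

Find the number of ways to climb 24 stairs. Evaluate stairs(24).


Building up from base cases:
stairs(0) = 1
stairs(1) = 1
stairs(2) = stairs(1) + stairs(0) = 1 + 1 = 2
stairs(3) = stairs(2) + stairs(1) = 2 + 1 = 3
stairs(4) = stairs(3) + stairs(2) = 3 + 2 = 5
stairs(5) = stairs(4) + stairs(3) = 5 + 3 = 8
stairs(6) = stairs(5) + stairs(4) = 8 + 5 = 13
stairs(7) = stairs(6) + stairs(5) = 13 + 8 = 21
stairs(8) = stairs(7) + stairs(6) = 21 + 13 = 34
stairs(9) = stairs(8) + stairs(7) = 34 + 21 = 55
stairs(10) = stairs(9) + stairs(8) = 55 + 34 = 89
stairs(11) = stairs(10) + stairs(9) = 89 + 55 = 144
stairs(12) = stairs(11) + stairs(10) = 144 + 89 = 233
stairs(13) = stairs(12) + stairs(11) = 233 + 144 = 377
stairs(14) = stairs(13) + stairs(12) = 377 + 233 = 610
stairs(15) = stairs(14) + stairs(13) = 610 + 377 = 987
stairs(16) = stairs(15) + stairs(14) = 987 + 610 = 1597
stairs(17) = stairs(16) + stairs(15) = 1597 + 987 = 2584
stairs(18) = stairs(17) + stairs(16) = 2584 + 1597 = 4181
stairs(19) = stairs(18) + stairs(17) = 4181 + 2584 = 6765
stairs(20) = stairs(19) + stairs(18) = 6765 + 4181 = 10946
stairs(21) = stairs(20) + stairs(19) = 10946 + 6765 = 17711
stairs(22) = stairs(21) + stairs(20) = 17711 + 10946 = 28657
stairs(23) = stairs(22) + stairs(21) = 28657 + 17711 = 46368
stairs(24) = stairs(23) + stairs(22) = 46368 + 28657 = 75025

75025


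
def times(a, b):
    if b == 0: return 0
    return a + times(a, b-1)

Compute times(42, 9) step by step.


times(42, 9) = 42 + times(42, 8)
times(42, 8) = 42 + times(42, 7)
times(42, 7) = 42 + times(42, 6)
times(42, 6) = 42 + times(42, 5)
times(42, 5) = 42 + times(42, 4)
times(42, 4) = 42 + times(42, 3)
times(42, 3) = 42 + times(42, 2)
times(42, 2) = 42 + times(42, 1)
times(42, 1) = 42 + times(42, 0)
times(42, 0) = 0  (base case)
Total: 42 + 42 + 42 + 42 + 42 + 42 + 42 + 42 + 42 + 0 = 378

378


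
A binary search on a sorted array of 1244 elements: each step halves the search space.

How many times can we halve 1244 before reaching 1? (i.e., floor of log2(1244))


1244 / 2 = 622
622 / 2 = 311
311 / 2 = 155
155 / 2 = 77
77 / 2 = 38
38 / 2 = 19
19 / 2 = 9
9 / 2 = 4
4 / 2 = 2
2 / 2 = 1
Reached 1 after 10 halvings

10


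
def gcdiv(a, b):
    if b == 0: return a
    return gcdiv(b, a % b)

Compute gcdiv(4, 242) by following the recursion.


gcdiv(4, 242) = gcdiv(242, 4)
gcdiv(242, 4) = gcdiv(4, 2)
gcdiv(4, 2) = gcdiv(2, 0)
gcdiv(2, 0) = 2  (base case)

2


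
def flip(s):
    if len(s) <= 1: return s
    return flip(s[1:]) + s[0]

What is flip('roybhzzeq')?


flip('roybhzzeq') = flip('oybhzzeq') + 'r'
flip('oybhzzeq') = flip('ybhzzeq') + 'o'
flip('ybhzzeq') = flip('bhzzeq') + 'y'
flip('bhzzeq') = flip('hzzeq') + 'b'
flip('hzzeq') = flip('zzeq') + 'h'
flip('zzeq') = flip('zeq') + 'z'
flip('zeq') = flip('eq') + 'z'
flip('eq') = flip('q') + 'e'
flip('q') = 'q'  (base case)
Concatenating: 'q' + 'e' + 'z' + 'z' + 'h' + 'b' + 'y' + 'o' + 'r' = 'qezzhbyor'

qezzhbyor


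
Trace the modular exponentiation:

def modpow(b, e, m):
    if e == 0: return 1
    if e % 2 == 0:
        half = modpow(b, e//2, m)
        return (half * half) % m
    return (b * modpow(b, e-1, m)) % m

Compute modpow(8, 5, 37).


modpow(8, 5, 37): e is odd, compute modpow(8, 4, 37)
  modpow(8, 4, 37): e is even, compute modpow(8, 2, 37)
    modpow(8, 2, 37): e is even, compute modpow(8, 1, 37)
      modpow(8, 1, 37): e is odd, compute modpow(8, 0, 37)
        modpow(8, 0, 37) = 1
      (8 * 1) % 37 = 8
    half=8, (8*8) % 37 = 27
  half=27, (27*27) % 37 = 26
(8 * 26) % 37 = 23

23


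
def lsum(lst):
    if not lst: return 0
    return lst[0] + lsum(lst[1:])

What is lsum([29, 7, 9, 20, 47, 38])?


lsum([29, 7, 9, 20, 47, 38]) = 29 + lsum([7, 9, 20, 47, 38])
lsum([7, 9, 20, 47, 38]) = 7 + lsum([9, 20, 47, 38])
lsum([9, 20, 47, 38]) = 9 + lsum([20, 47, 38])
lsum([20, 47, 38]) = 20 + lsum([47, 38])
lsum([47, 38]) = 47 + lsum([38])
lsum([38]) = 38 + lsum([])
lsum([]) = 0  (base case)
Total: 29 + 7 + 9 + 20 + 47 + 38 + 0 = 150

150
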